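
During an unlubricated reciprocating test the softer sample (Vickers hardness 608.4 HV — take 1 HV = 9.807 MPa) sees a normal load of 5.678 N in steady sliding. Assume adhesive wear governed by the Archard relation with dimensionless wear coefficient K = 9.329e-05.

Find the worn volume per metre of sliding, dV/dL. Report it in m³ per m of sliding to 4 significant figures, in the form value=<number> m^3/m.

value=8.878e-14 m^3/m

The algebra holds full precision. Intermediates are printed rounded, and a single final rounding, at four significant figures.
Hardness H = 608.4 HV × 9.807 MPa/HV = 5967 MPa = 5.967e+09 Pa.
In SI base units: W = 5.678 N, H = 5.967e+09 Pa, K = 9.329e-05.
Wear rate dV/dL = K·W/H (no L dependence): 9.329e-05 · 5.678 / 5.967e+09 = 8.878e-14 m³/m.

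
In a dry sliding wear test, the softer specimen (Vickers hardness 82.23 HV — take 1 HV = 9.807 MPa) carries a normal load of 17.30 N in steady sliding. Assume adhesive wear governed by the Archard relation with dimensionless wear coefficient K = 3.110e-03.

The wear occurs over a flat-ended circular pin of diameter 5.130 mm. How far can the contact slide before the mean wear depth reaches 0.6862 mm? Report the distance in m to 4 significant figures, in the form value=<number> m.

Each operation keeps full precision — the intermediates are printed rounded. Rounded just once: four significant figures.
Hardness H = 82.23 HV × 9.807 MPa/HV = 806.4 MPa = 8.064e+08 Pa.
Pin diameter d = 5.130 mm = 0.005130 m. Contact area A = π·d²/4 = π·(0.005130 m)²/4 = 2.067e-05 m².
Depth limit h_lim = 0.6862 mm = 6.862e-04 m.
Working in SI base units: W = 17.30 N, H = 8.064e+08 Pa, K = 3.110e-03.
Allowed volume V_lim = h_lim·A = 6.862e-04 · 2.067e-05 = 1.418e-08 m³.
Thus life L = V_lim·H/(K·W) = 1.418e-08 · 8.064e+08 / (3.110e-03 · 17.30) = 212.6 m.

value=212.6 m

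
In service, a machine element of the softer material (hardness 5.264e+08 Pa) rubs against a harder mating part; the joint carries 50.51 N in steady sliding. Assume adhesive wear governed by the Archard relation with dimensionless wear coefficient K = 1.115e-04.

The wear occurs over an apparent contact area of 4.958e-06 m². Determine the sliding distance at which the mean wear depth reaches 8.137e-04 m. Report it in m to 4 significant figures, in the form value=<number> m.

value=377.1 m

Intermediate values are shown rounded. All working math carries exact precision; rounded just once: four significant figures.
Working in SI base units: W = 50.51 N, H = 5.264e+08 Pa, K = 1.115e-04.
Volume at the limit: V_lim = h_lim·A = 8.137e-04 · 4.958e-06 = 4.034e-09 m³.
So the life L = V_lim·H/(K·W) = 4.034e-09 · 5.264e+08 / (1.115e-04 · 50.51) = 377.1 m.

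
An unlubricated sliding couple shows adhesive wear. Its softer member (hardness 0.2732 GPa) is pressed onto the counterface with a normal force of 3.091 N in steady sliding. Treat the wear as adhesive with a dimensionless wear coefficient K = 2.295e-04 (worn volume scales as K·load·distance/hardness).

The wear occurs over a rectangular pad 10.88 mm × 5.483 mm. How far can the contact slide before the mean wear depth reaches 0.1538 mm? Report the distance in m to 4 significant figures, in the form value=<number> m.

Intermediate values appear rounded; each operation keeps exact precision, and a lone final rounding: 4 significant digits.
Hardness H = 0.2732 GPa = 2.732e+08 Pa.
Pad sides 10.88 mm × 5.483 mm = 0.01088 m × 0.005483 m. Contact area A = 0.01088 m × 0.005483 m = 5.966e-05 m².
Depth limit h_lim = 0.1538 mm = 1.538e-04 m.
SI base units throughout: W = 3.091 N, H = 2.732e+08 Pa, K = 2.295e-04.
Permissible volume V_lim = h_lim·A = 1.538e-04 · 5.966e-05 = 9.175e-09 m³.
Thus life L = V_lim·H/(K·W) = 9.175e-09 · 2.732e+08 / (2.295e-04 · 3.091) = 3533 m.

value=3533 m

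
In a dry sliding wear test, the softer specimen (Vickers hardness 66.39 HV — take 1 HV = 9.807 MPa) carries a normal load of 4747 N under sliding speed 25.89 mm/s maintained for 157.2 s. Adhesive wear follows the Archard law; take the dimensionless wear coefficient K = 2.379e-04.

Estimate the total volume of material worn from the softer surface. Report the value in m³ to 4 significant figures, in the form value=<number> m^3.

All arithmetic holds exact precision, and intermediate values are shown rounded; a lone final rounding to 4 significant digits.
Convert: Sliding speed v = 25.89 mm/s = 0.02589 m/s. Distance L = v·t = 0.02589 m/s × 157.2 s = 4.070 m.
Convert: Hardness H = 66.39 HV × 9.807 MPa/HV = 651.1 MPa = 6.511e+08 Pa.
SI base units throughout: W = 4747 N, H = 6.511e+08 Pa, K = 2.379e-04.
Volume removed: V = K·W·L/H = 2.379e-04 · 4747 · 4.070 / 6.511e+08 = 7.059e-09 m³.

value=7.059e-09 m^3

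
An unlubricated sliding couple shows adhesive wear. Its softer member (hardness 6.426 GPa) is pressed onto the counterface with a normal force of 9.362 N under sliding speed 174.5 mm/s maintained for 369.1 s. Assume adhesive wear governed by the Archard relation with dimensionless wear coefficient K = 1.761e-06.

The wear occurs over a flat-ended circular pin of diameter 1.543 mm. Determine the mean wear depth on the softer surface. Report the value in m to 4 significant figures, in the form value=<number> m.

Intermediate values appear rounded. All working math keeps full float precision. Rounded just once: four significant digits.
Convert: Sliding speed v = 174.5 mm/s = 0.1745 m/s. The distance L = v·t = 0.1745 m/s × 369.1 s = 64.41 m.
Convert: Hardness H = 6.426 GPa = 6.426e+09 Pa.
Convert: Pin diameter d = 1.543 mm = 0.001543 m. Contact area A = π·d²/4 = π·(0.001543 m)²/4 = 1.870e-06 m².
Restated in SI base units: W = 9.362 N, H = 6.426e+09 Pa, K = 1.761e-06.
Volume removed: V = K·W·L/H = 1.761e-06 · 9.362 · 64.41 / 6.426e+09 = 1.652e-13 m³.
Mean wear depth h = V/A = 1.652e-13 / 1.870e-06 = 8.837e-08 m.

value=8.837e-08 m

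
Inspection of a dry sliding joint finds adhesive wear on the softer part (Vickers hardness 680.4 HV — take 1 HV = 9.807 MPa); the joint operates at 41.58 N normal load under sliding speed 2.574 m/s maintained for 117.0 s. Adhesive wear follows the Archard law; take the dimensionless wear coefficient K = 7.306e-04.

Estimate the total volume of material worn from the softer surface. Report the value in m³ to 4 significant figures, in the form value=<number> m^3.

value=1.371e-09 m^3

All arithmetic keeps full precision — the intermediates are shown rounded; a lone final rounding: 4 significant figures.
Distance covered L = v·t = 2.574 m/s × 117.0 s = 301.2 m.
Hardness H = 680.4 HV × 9.807 MPa/HV = 6673 MPa = 6.673e+09 Pa.
Collected in SI base units: W = 41.58 N, H = 6.673e+09 Pa, K = 7.306e-04.
Archard relation: V = K·W·L/H = 7.306e-04 · 41.58 · 301.2 / 6.673e+09 = 1.371e-09 m³.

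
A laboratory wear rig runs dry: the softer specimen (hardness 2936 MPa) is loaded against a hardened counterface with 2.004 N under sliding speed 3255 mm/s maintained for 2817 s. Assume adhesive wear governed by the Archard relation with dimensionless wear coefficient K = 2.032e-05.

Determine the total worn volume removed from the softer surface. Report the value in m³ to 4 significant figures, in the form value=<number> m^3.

Intermediates are displayed rounded, and the algebra runs at exact precision, and one final rounding: 4 significant digits.
Sliding speed v = 3255 mm/s = 3.255 m/s. The distance L = v·t = 3.255 m/s × 2817 s = 9169 m.
Hardness H = 2936 MPa = 2.936e+09 Pa.
Collected in SI base units: W = 2.004 N, H = 2.936e+09 Pa, K = 2.032e-05.
Worn volume V = K·W·L/H = 2.032e-05 · 2.004 · 9169 / 2.936e+09 = 1.272e-10 m³.

value=1.272e-10 m^3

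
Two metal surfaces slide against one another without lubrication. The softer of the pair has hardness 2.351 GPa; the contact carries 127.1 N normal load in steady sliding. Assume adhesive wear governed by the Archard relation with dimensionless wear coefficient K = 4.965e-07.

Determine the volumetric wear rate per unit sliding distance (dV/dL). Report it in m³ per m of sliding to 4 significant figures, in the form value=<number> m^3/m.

value=2.684e-14 m^3/m

Each operation keeps full float precision, and the intermediates appear rounded; rounded just once: 4 significant figures.
Convert: Hardness H = 2.351 GPa = 2.351e+09 Pa.
Collected in SI base units: W = 127.1 N, H = 2.351e+09 Pa, K = 4.965e-07.
The wear rate dV/dL = K·W/H — distance-free: 4.965e-07 · 127.1 / 2.351e+09 = 2.684e-14 m³/m.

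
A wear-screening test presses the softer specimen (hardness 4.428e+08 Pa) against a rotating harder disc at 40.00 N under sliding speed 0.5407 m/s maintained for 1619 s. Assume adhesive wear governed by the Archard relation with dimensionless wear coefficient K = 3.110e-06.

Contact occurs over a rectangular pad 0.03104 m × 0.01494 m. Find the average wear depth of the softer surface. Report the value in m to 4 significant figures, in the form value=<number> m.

Printed values are rounded; the computation maintains full precision; a single final rounding, at 4 significant figures.
Distance covered L = v·t = 0.5407 m/s × 1619 s = 875.4 m.
Contact area A = 0.03104 m × 0.01494 m = 4.637e-04 m².
In SI base units, W = 40.00 N, H = 4.428e+08 Pa, K = 3.110e-06.
By Archard's law, V = K·W·L/H = 3.110e-06 · 40.00 · 875.4 / 4.428e+08 = 2.459e-10 m³.
Mean depth h = V/A = 2.459e-10 / 4.637e-04 = 5.303e-07 m.

value=5.303e-07 m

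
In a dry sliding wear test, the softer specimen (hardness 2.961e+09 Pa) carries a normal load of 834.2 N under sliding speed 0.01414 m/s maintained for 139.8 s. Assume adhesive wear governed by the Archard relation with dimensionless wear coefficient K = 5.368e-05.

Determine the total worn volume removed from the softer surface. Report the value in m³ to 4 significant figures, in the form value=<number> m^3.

Each operation maintains full precision. The intermediates are displayed rounded; one final rounding: 4 significant digits.
The distance L = v·t = 0.01414 m/s × 139.8 s = 1.977 m.
Expressed in SI base units: W = 834.2 N, H = 2.961e+09 Pa, K = 5.368e-05.
Apply Archard: V = K·W·L/H = 5.368e-05 · 834.2 · 1.977 / 2.961e+09 = 2.990e-11 m³.

value=2.990e-11 m^3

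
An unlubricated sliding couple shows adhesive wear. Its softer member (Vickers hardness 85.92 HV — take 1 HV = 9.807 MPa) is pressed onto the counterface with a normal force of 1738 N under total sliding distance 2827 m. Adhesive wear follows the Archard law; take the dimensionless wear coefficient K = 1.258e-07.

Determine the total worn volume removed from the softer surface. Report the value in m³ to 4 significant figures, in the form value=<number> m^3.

value=7.335e-10 m^3

The algebra carries full precision. Intermediates appear rounded. Rounded just once: four significant figures.
Convert: Hardness H = 85.92 HV × 9.807 MPa/HV = 842.6 MPa = 8.426e+08 Pa.
In SI base units: W = 1738 N, H = 8.426e+08 Pa, K = 1.258e-07.
Wear volume V = K·W·L/H = 1.258e-07 · 1738 · 2827 / 8.426e+08 = 7.335e-10 m³.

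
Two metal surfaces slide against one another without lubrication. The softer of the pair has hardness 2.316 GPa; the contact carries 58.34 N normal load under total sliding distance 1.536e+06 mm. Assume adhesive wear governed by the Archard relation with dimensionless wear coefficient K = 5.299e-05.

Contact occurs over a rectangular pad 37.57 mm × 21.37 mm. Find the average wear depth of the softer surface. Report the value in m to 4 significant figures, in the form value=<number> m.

All arithmetic holds full float precision; the intermediates are displayed rounded, and rounded just once, at 4 significant figures.
Path length L = 1.536e+06 mm = 1536 m.
Hardness H = 2.316 GPa = 2.316e+09 Pa.
Pad sides 37.57 mm × 21.37 mm = 0.03757 m × 0.02137 m. Contact area A = 0.03757 m × 0.02137 m = 8.029e-04 m².
Restated in SI base units: W = 58.34 N, H = 2.316e+09 Pa, K = 5.299e-05.
Worn volume V = K·W·L/H = 5.299e-05 · 58.34 · 1536 / 2.316e+09 = 2.050e-09 m³.
Depth h = V/A = 2.050e-09 / 8.029e-04 = 2.554e-06 m.

value=2.554e-06 m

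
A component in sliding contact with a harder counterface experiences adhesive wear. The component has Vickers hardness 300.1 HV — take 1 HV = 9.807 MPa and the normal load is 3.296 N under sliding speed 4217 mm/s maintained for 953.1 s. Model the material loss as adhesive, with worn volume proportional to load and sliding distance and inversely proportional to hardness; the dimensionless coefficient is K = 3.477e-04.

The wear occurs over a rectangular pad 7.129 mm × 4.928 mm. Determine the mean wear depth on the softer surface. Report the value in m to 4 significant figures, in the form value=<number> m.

The algebra runs at exact precision. The intermediates are displayed rounded, and rounded once at the end: 4 significant figures.
Convert: Sliding speed v = 4217 mm/s = 4.217 m/s. Total distance L = v·t = 4.217 m/s × 953.1 s = 4019 m.
Convert: Hardness H = 300.1 HV × 9.807 MPa/HV = 2943 MPa = 2.943e+09 Pa.
Convert: Pad sides 7.129 mm × 4.928 mm = 0.007129 m × 0.004928 m. Contact area A = 0.007129 m × 0.004928 m = 3.513e-05 m².
Restated in SI base units: W = 3.296 N, H = 2.943e+09 Pa, K = 3.477e-04.
Apply Archard: V = K·W·L/H = 3.477e-04 · 3.296 · 4019 / 2.943e+09 = 1.565e-09 m³.
Depth of wear h = V/A = 1.565e-09 / 3.513e-05 = 4.455e-05 m.

value=4.455e-05 m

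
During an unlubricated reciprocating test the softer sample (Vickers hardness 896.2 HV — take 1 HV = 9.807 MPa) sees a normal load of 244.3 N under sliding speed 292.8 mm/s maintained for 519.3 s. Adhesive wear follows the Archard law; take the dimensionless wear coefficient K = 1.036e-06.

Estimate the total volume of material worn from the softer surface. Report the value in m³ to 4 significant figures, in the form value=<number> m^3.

value=4.379e-12 m^3

Intermediates are printed rounded; the computation maintains full float precision, and one last rounding, at four significant digits.
Sliding speed v = 292.8 mm/s = 0.2928 m/s. The distance L = v·t = 0.2928 m/s × 519.3 s = 152.1 m.
Hardness H = 896.2 HV × 9.807 MPa/HV = 8789 MPa = 8.789e+09 Pa.
Expressed in SI base units: W = 244.3 N, H = 8.789e+09 Pa, K = 1.036e-06.
Archard volume V = K·W·L/H = 1.036e-06 · 244.3 · 152.1 / 8.789e+09 = 4.379e-12 m³.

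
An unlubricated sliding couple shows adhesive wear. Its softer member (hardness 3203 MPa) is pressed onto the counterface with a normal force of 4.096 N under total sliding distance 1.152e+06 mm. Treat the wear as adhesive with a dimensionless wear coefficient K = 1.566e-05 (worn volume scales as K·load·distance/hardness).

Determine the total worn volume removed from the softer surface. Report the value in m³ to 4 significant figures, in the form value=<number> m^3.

Every step keeps exact precision — the intermediates appear rounded — a single final rounding to four significant digits.
Convert: Distance covered L = 1.152e+06 mm = 1152 m.
Convert: Hardness H = 3203 MPa = 3.203e+09 Pa.
Restated in SI base units: W = 4.096 N, H = 3.203e+09 Pa, K = 1.566e-05.
Volume removed: V = K·W·L/H = 1.566e-05 · 4.096 · 1152 / 3.203e+09 = 2.307e-11 m³.

value=2.307e-11 m^3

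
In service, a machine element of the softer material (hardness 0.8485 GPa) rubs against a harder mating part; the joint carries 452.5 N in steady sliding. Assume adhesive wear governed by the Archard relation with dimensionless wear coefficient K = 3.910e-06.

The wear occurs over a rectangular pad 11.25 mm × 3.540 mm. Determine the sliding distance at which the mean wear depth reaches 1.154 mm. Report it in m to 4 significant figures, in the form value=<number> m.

Intermediate values are printed rounded — the computation holds full float precision; one last rounding to four significant digits.
Convert: Hardness H = 0.8485 GPa = 8.485e+08 Pa.
Convert: Pad sides 11.25 mm × 3.540 mm = 0.01125 m × 0.003540 m. Contact area A = 0.01125 m × 0.003540 m = 3.982e-05 m².
Convert: Depth limit h_lim = 1.154 mm = 0.001154 m.
As SI base values: W = 452.5 N, H = 8.485e+08 Pa, K = 3.910e-06.
Permissible volume V_lim = h_lim·A = 0.001154 · 3.982e-05 = 4.596e-08 m³.
Sliding life L = V_lim·H/(K·W) = 4.596e-08 · 8.485e+08 / (3.910e-06 · 452.5) = 2.204e+04 m.

value=2.204e+04 m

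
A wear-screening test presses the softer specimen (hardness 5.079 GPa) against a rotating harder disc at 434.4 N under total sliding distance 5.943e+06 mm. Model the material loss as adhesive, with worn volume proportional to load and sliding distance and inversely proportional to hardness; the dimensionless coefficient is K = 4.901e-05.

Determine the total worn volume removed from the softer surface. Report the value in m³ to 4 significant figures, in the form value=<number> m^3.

value=2.491e-08 m^3

The algebra carries exact precision. The intermediates appear rounded, and a single final rounding: 4 significant figures.
Total distance L = 5.943e+06 mm = 5943 m.
Hardness H = 5.079 GPa = 5.079e+09 Pa.
As SI base values: W = 434.4 N, H = 5.079e+09 Pa, K = 4.901e-05.
Archard volume V = K·W·L/H = 4.901e-05 · 434.4 · 5943 / 5.079e+09 = 2.491e-08 m³.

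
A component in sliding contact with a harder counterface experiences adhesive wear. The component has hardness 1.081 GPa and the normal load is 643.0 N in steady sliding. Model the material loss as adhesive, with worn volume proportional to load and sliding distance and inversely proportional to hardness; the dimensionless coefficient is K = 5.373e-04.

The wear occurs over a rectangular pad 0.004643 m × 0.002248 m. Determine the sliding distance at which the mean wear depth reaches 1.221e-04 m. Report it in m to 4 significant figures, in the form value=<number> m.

Intermediate values are shown rounded, and all working math runs at full float precision — a lone final rounding to four significant digits.
Convert: Hardness H = 1.081 GPa = 1.081e+09 Pa.
Convert: Contact area A = 0.004643 m × 0.002248 m = 1.044e-05 m².
Expressed in SI base units: W = 643.0 N, H = 1.081e+09 Pa, K = 5.373e-04.
Limit volume V_lim = h_lim·A = 1.221e-04 · 1.044e-05 = 1.274e-09 m³.
Inverting, life L = V_lim·H/(K·W) = 1.274e-09 · 1.081e+09 / (5.373e-04 · 643.0) = 3.988 m.

value=3.988 m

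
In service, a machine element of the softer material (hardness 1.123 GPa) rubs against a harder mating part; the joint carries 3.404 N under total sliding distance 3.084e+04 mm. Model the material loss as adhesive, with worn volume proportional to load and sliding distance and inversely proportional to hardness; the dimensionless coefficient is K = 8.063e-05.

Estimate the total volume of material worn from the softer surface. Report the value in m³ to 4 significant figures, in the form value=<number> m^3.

Intermediate values are printed rounded — the computation runs at full float precision — rounded just once: 4 significant figures.
Convert: Path length L = 3.084e+04 mm = 30.84 m.
Convert: Hardness H = 1.123 GPa = 1.123e+09 Pa.
Collected in SI base units: W = 3.404 N, H = 1.123e+09 Pa, K = 8.063e-05.
Worn volume V = K·W·L/H = 8.063e-05 · 3.404 · 30.84 / 1.123e+09 = 7.537e-12 m³.

value=7.537e-12 m^3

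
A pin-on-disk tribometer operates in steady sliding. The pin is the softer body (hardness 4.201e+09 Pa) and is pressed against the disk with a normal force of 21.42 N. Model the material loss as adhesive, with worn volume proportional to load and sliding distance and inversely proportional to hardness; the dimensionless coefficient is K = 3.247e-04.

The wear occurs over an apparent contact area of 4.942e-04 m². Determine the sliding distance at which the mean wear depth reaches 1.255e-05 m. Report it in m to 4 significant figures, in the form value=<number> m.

Every step keeps full precision — intermediate values are shown rounded, and rounded once at the end to four significant digits.
Collected in SI base units: W = 21.42 N, H = 4.201e+09 Pa, K = 3.247e-04.
At the depth limit, V_lim = h_lim·A = 1.255e-05 · 4.942e-04 = 6.202e-09 m³.
Inverting, life L = V_lim·H/(K·W) = 6.202e-09 · 4.201e+09 / (3.247e-04 · 21.42) = 3746 m.

value=3746 m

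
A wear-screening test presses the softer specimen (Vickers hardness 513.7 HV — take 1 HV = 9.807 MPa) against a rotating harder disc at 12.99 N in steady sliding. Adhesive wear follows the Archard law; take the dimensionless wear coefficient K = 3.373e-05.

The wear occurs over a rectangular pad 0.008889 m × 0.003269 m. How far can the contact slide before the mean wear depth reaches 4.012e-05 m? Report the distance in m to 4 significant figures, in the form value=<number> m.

Quoted intermediates are rounded, and all arithmetic holds full precision, and rounded once at the end to four significant digits.
Hardness H = 513.7 HV × 9.807 MPa/HV = 5038 MPa = 5.038e+09 Pa.
Contact area A = 0.008889 m × 0.003269 m = 2.906e-05 m².
Restated in SI base units: W = 12.99 N, H = 5.038e+09 Pa, K = 3.373e-05.
Permissible volume V_lim = h_lim·A = 4.012e-05 · 2.906e-05 = 1.166e-09 m³.
Life L = V_lim·H/(K·W) = 1.166e-09 · 5.038e+09 / (3.373e-05 · 12.99) = 1.340e+04 m.

value=1.340e+04 m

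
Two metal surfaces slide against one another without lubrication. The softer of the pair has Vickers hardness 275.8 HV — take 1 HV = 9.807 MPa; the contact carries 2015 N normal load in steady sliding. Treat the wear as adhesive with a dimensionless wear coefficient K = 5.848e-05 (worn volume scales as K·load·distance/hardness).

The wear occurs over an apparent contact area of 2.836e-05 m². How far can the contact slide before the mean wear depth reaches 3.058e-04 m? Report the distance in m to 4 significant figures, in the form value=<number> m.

Every step holds full precision, and the intermediates are shown rounded. Rounded just once to 4 significant digits.
Convert: Hardness H = 275.8 HV × 9.807 MPa/HV = 2705 MPa = 2.705e+09 Pa.
Collected in SI base units: W = 2015 N, H = 2.705e+09 Pa, K = 5.848e-05.
Volume at the limit: V_lim = h_lim·A = 3.058e-04 · 2.836e-05 = 8.672e-09 m³.
So the life L = V_lim·H/(K·W) = 8.672e-09 · 2.705e+09 / (5.848e-05 · 2015) = 199.1 m.

value=199.1 m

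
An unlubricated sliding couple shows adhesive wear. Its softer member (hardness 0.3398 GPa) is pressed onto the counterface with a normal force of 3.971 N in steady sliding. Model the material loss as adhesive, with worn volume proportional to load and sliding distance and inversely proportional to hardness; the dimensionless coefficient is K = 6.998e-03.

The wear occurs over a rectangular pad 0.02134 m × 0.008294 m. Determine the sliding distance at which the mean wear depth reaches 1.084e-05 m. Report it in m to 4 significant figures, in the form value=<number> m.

The intermediates are shown rounded. All working math holds full precision. Rounded once at the end to four significant digits.
Convert: Hardness H = 0.3398 GPa = 3.398e+08 Pa.
Convert: Contact area A = 0.02134 m × 0.008294 m = 1.770e-04 m².
Expressed in SI base units: W = 3.971 N, H = 3.398e+08 Pa, K = 6.998e-03.
Limit volume V_lim = h_lim·A = 1.084e-05 · 1.770e-04 = 1.919e-09 m³.
Sliding life L = V_lim·H/(K·W) = 1.919e-09 · 3.398e+08 / (6.998e-03 · 3.971) = 23.46 m.

value=23.46 m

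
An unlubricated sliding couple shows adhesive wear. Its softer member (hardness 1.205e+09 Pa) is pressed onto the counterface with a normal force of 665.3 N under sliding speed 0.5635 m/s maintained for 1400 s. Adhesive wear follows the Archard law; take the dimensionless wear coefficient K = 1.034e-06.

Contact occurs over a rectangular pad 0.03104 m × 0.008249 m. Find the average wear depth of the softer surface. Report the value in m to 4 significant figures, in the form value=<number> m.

All arithmetic holds full precision; shown intermediates are rounded. Rounded once at the end, at 4 significant figures.
Convert: Distance covered L = v·t = 0.5635 m/s × 1400 s = 788.9 m.
Convert: Contact area A = 0.03104 m × 0.008249 m = 2.560e-04 m².
In SI base units: W = 665.3 N, H = 1.205e+09 Pa, K = 1.034e-06.
Apply Archard: V = K·W·L/H = 1.034e-06 · 665.3 · 788.9 / 1.205e+09 = 4.504e-10 m³.
Mean depth h = V/A = 4.504e-10 / 2.560e-04 = 1.759e-06 m.

value=1.759e-06 m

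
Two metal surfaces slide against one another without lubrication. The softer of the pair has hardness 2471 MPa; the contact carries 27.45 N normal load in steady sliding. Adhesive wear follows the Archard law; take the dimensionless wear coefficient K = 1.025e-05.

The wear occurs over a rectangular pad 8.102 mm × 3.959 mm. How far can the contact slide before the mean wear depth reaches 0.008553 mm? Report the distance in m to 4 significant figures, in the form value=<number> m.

value=2409 m

Intermediate values are shown rounded; all arithmetic keeps full float precision; one final rounding, at 4 significant figures.
Hardness H = 2471 MPa = 2.471e+09 Pa.
Pad sides 8.102 mm × 3.959 mm = 0.008102 m × 0.003959 m. Contact area A = 0.008102 m × 0.003959 m = 3.208e-05 m².
Depth limit h_lim = 0.008553 mm = 8.553e-06 m.
SI base units throughout: W = 27.45 N, H = 2.471e+09 Pa, K = 1.025e-05.
Wearable volume V_lim = h_lim·A = 8.553e-06 · 3.208e-05 = 2.743e-10 m³.
Sliding life L = V_lim·H/(K·W) = 2.743e-10 · 2.471e+09 / (1.025e-05 · 27.45) = 2409 m.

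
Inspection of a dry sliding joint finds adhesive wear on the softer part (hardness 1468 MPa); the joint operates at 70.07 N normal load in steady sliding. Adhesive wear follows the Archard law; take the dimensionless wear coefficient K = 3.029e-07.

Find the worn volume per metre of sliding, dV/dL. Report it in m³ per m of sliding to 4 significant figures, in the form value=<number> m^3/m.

The intermediates are displayed rounded, and every step holds exact precision; one last rounding: 4 significant figures.
Hardness H = 1468 MPa = 1.468e+09 Pa.
In SI base units: W = 70.07 N, H = 1.468e+09 Pa, K = 3.029e-07.
Wear rate dV/dL = K·W/H: 3.029e-07 · 70.07 / 1.468e+09 = 1.446e-14 m³/m.

value=1.446e-14 m^3/m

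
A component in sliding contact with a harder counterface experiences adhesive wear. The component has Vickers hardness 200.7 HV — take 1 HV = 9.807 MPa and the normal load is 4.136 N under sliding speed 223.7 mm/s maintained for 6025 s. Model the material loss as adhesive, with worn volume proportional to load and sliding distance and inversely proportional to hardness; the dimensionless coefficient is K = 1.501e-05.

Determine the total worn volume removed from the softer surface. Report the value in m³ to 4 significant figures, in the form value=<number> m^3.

value=4.251e-11 m^3

Printed values are rounded; each operation carries exact precision. Rounded once at the end, at four significant digits.
Convert: Sliding speed v = 223.7 mm/s = 0.2237 m/s. Distance covered L = v·t = 0.2237 m/s × 6025 s = 1348 m.
Convert: Hardness H = 200.7 HV × 9.807 MPa/HV = 1968 MPa = 1.968e+09 Pa.
Working in SI base units: W = 4.136 N, H = 1.968e+09 Pa, K = 1.501e-05.
The Archard volume V = K·W·L/H = 1.501e-05 · 4.136 · 1348 / 1.968e+09 = 4.251e-11 m³.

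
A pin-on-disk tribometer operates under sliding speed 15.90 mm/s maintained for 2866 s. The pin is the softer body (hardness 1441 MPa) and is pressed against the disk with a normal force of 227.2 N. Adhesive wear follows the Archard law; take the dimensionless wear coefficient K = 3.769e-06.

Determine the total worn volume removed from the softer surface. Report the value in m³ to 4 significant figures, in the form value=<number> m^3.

value=2.708e-11 m^3

Intermediates are shown rounded; every step carries exact precision; a lone final rounding, at 4 significant digits.
Sliding speed v = 15.90 mm/s = 0.01590 m/s. Total distance L = v·t = 0.01590 m/s × 2866 s = 45.57 m.
Hardness H = 1441 MPa = 1.441e+09 Pa.
Restated in SI base units: W = 227.2 N, H = 1.441e+09 Pa, K = 3.769e-06.
Wear volume V = K·W·L/H = 3.769e-06 · 227.2 · 45.57 / 1.441e+09 = 2.708e-11 m³.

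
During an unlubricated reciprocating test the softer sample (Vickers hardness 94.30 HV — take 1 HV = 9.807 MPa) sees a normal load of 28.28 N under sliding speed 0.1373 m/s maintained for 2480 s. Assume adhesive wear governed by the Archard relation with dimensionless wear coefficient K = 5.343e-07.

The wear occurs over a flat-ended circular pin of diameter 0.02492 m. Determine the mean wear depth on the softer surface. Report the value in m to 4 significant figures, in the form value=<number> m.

value=1.141e-08 m

Every step keeps full float precision; shown intermediates are rounded. Rounded just once to 4 significant digits.
Convert: Distance L = v·t = 0.1373 m/s × 2480 s = 340.5 m.
Convert: Hardness H = 94.30 HV × 9.807 MPa/HV = 924.8 MPa = 9.248e+08 Pa.
Convert: Contact area A = π·d²/4 = π·(0.02492 m)²/4 = 4.877e-04 m².
SI base units throughout: W = 28.28 N, H = 9.248e+08 Pa, K = 5.343e-07.
The Archard volume V = K·W·L/H = 5.343e-07 · 28.28 · 340.5 / 9.248e+08 = 5.563e-12 m³.
Depth of wear h = V/A = 5.563e-12 / 4.877e-04 = 1.141e-08 m.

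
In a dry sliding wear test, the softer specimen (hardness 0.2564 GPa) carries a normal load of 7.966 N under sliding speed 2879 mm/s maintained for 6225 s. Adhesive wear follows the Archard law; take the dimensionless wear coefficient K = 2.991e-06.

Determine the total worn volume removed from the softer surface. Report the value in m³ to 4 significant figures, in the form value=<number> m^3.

value=1.665e-09 m^3

Intermediate values are printed rounded — the algebra maintains full precision, and a lone final rounding to 4 significant figures.
Sliding speed v = 2879 mm/s = 2.879 m/s. Distance L = v·t = 2.879 m/s × 6225 s = 1.792e+04 m.
Hardness H = 0.2564 GPa = 2.564e+08 Pa.
SI base units throughout: W = 7.966 N, H = 2.564e+08 Pa, K = 2.991e-06.
The Archard volume V = K·W·L/H = 2.991e-06 · 7.966 · 1.792e+04 / 2.564e+08 = 1.665e-09 m³.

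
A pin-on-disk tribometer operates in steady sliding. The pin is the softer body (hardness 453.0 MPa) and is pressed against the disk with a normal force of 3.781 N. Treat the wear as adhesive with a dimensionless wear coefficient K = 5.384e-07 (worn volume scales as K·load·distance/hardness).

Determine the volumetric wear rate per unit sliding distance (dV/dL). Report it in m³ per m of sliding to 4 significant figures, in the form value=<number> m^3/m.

Every step maintains full precision, and intermediate values are shown rounded — a single final rounding: 4 significant figures.
Hardness H = 453.0 MPa = 4.530e+08 Pa.
Expressed in SI base units: W = 3.781 N, H = 4.530e+08 Pa, K = 5.384e-07.
The wear rate dV/dL = K·W/H — distance-free: 5.384e-07 · 3.781 / 4.530e+08 = 4.494e-15 m³/m.

value=4.494e-15 m^3/m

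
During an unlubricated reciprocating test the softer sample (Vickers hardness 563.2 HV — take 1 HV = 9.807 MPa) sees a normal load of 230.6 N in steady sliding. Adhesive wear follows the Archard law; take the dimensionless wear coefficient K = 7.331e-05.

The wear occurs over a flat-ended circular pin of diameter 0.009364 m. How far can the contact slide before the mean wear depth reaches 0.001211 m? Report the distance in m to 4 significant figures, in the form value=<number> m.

value=2.725e+04 m

All arithmetic keeps exact precision; intermediates are shown rounded. Rounded just once, at 4 significant figures.
Hardness H = 563.2 HV × 9.807 MPa/HV = 5523 MPa = 5.523e+09 Pa.
Contact area A = π·d²/4 = π·(0.009364 m)²/4 = 6.887e-05 m².
In SI base units, W = 230.6 N, H = 5.523e+09 Pa, K = 7.331e-05.
At the depth limit, V_lim = h_lim·A = 0.001211 · 6.887e-05 = 8.340e-08 m³.
So the life L = V_lim·H/(K·W) = 8.340e-08 · 5.523e+09 / (7.331e-05 · 230.6) = 2.725e+04 m.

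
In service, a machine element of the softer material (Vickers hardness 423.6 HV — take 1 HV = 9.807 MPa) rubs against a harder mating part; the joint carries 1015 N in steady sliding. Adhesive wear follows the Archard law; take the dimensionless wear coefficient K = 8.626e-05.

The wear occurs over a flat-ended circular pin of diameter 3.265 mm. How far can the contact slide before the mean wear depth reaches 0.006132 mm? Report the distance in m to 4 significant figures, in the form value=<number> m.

value=2.436 m

The intermediates are printed rounded — all arithmetic holds exact precision; one last rounding, at four significant figures.
Hardness H = 423.6 HV × 9.807 MPa/HV = 4154 MPa = 4.154e+09 Pa.
Pin diameter d = 3.265 mm = 0.003265 m. Contact area A = π·d²/4 = π·(0.003265 m)²/4 = 8.373e-06 m².
Depth limit h_lim = 0.006132 mm = 6.132e-06 m.
Expressed in SI base units: W = 1015 N, H = 4.154e+09 Pa, K = 8.626e-05.
Limit volume V_lim = h_lim·A = 6.132e-06 · 8.373e-06 = 5.134e-11 m³.
Life L = V_lim·H/(K·W) = 5.134e-11 · 4.154e+09 / (8.626e-05 · 1015) = 2.436 m.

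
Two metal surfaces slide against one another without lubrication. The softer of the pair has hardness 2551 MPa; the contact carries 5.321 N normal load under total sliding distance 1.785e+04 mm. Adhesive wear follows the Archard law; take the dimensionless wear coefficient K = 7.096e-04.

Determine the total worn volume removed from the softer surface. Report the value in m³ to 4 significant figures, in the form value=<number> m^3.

value=2.642e-11 m^3

Intermediate values are shown rounded — all working math carries full precision, and rounded just once to four significant figures.
Distance covered L = 1.785e+04 mm = 17.85 m.
Hardness H = 2551 MPa = 2.551e+09 Pa.
In SI base units, W = 5.321 N, H = 2.551e+09 Pa, K = 7.096e-04.
By Archard's law, V = K·W·L/H = 7.096e-04 · 5.321 · 17.85 / 2.551e+09 = 2.642e-11 m³.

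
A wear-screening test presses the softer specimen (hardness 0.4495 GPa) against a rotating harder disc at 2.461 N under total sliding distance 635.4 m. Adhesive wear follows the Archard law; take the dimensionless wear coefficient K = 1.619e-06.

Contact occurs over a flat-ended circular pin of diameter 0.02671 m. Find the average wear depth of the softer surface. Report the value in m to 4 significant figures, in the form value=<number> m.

Every step keeps exact precision; intermediate values are shown rounded — rounded just once, at 4 significant digits.
Hardness H = 0.4495 GPa = 4.495e+08 Pa.
Contact area A = π·d²/4 = π·(0.02671 m)²/4 = 5.603e-04 m².
In SI base units, W = 2.461 N, H = 4.495e+08 Pa, K = 1.619e-06.
Volume removed: V = K·W·L/H = 1.619e-06 · 2.461 · 635.4 / 4.495e+08 = 5.632e-12 m³.
Mean wear depth h = V/A = 5.632e-12 / 5.603e-04 = 1.005e-08 m.

value=1.005e-08 m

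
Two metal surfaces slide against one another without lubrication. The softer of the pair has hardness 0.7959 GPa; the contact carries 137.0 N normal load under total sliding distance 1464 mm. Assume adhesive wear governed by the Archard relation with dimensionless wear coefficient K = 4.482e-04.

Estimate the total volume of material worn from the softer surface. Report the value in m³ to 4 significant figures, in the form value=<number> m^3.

value=1.129e-10 m^3

Displayed values are rounded. The algebra keeps full float precision — rounded once at the end, at 4 significant digits.
Sliding distance L = 1464 mm = 1.464 m.
Hardness H = 0.7959 GPa = 7.959e+08 Pa.
In SI base units, W = 137.0 N, H = 7.959e+08 Pa, K = 4.482e-04.
Wear volume V = K·W·L/H = 4.482e-04 · 137.0 · 1.464 / 7.959e+08 = 1.129e-10 m³.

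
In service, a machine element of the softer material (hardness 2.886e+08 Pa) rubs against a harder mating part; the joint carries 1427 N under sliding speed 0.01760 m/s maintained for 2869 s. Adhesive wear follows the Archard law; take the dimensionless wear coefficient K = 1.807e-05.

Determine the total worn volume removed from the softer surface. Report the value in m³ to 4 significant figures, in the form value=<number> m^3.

All working math maintains exact precision — the intermediates are shown rounded — a lone final rounding: 4 significant digits.
The distance L = v·t = 0.01760 m/s × 2869 s = 50.49 m.
Collected in SI base units: W = 1427 N, H = 2.886e+08 Pa, K = 1.807e-05.
Volume removed: V = K·W·L/H = 1.807e-05 · 1427 · 50.49 / 2.886e+08 = 4.512e-09 m³.

value=4.512e-09 m^3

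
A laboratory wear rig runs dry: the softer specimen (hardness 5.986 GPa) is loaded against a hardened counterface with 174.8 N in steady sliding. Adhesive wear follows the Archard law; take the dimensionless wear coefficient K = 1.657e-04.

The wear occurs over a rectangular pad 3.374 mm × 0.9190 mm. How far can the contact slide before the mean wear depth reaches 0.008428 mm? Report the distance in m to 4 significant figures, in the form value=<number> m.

Quoted intermediates are rounded, and the computation runs at full precision; a single final rounding, at four significant digits.
Convert: Hardness H = 5.986 GPa = 5.986e+09 Pa.
Convert: Pad sides 3.374 mm × 0.9190 mm = 3.374e-03 m × 9.190e-04 m. Contact area A = 3.374e-03 m × 9.190e-04 m = 3.101e-06 m².
Convert: Depth limit h_lim = 0.008428 mm = 8.428e-06 m.
In SI base units, W = 174.8 N, H = 5.986e+09 Pa, K = 1.657e-04.
Wearable volume V_lim = h_lim·A = 8.428e-06 · 3.101e-06 = 2.613e-11 m³.
Life L = V_lim·H/(K·W) = 2.613e-11 · 5.986e+09 / (1.657e-04 · 174.8) = 5.401 m.

value=5.401 m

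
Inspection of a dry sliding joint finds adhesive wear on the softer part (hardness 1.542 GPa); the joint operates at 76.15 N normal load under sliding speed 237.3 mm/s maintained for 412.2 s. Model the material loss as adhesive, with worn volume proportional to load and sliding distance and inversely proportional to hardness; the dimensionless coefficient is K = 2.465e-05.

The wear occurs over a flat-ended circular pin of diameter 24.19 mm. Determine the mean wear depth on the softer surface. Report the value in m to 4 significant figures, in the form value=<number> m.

value=2.591e-07 m

Each operation keeps exact precision, and shown intermediates are rounded; a lone final rounding: 4 significant figures.
Sliding speed v = 237.3 mm/s = 0.2373 m/s. Distance covered L = v·t = 0.2373 m/s × 412.2 s = 97.82 m.
Hardness H = 1.542 GPa = 1.542e+09 Pa.
Pin diameter d = 24.19 mm = 0.02419 m. Contact area A = π·d²/4 = π·(0.02419 m)²/4 = 4.596e-04 m².
As SI base values: W = 76.15 N, H = 1.542e+09 Pa, K = 2.465e-05.
Worn volume V = K·W·L/H = 2.465e-05 · 76.15 · 97.82 / 1.542e+09 = 1.191e-10 m³.
Depth h = V/A = 1.191e-10 / 4.596e-04 = 2.591e-07 m.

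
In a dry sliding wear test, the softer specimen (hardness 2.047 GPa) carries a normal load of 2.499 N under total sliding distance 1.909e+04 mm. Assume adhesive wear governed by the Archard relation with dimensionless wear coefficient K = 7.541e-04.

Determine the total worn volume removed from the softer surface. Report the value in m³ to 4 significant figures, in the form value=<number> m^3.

The computation maintains full precision; quoted intermediates are rounded. Rounded just once, at 4 significant figures.
Convert: Distance L = 1.909e+04 mm = 19.09 m.
Convert: Hardness H = 2.047 GPa = 2.047e+09 Pa.
SI base units throughout: W = 2.499 N, H = 2.047e+09 Pa, K = 7.541e-04.
Apply Archard: V = K·W·L/H = 7.541e-04 · 2.499 · 19.09 / 2.047e+09 = 1.757e-11 m³.

value=1.757e-11 m^3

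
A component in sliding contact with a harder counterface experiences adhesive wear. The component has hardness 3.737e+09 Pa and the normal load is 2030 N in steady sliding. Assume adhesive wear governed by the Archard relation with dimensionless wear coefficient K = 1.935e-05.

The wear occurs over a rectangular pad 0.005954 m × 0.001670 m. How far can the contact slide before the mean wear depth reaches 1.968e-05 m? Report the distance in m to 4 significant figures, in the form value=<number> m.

value=18.62 m

The intermediates are printed rounded. Each operation maintains full float precision. Rounded just once to four significant figures.
Convert: Contact area A = 0.005954 m × 0.001670 m = 9.943e-06 m².
As SI base values: W = 2030 N, H = 3.737e+09 Pa, K = 1.935e-05.
At the depth limit, V_lim = h_lim·A = 1.968e-05 · 9.943e-06 = 1.957e-10 m³.
Thus life L = V_lim·H/(K·W) = 1.957e-10 · 3.737e+09 / (1.935e-05 · 2030) = 18.62 m.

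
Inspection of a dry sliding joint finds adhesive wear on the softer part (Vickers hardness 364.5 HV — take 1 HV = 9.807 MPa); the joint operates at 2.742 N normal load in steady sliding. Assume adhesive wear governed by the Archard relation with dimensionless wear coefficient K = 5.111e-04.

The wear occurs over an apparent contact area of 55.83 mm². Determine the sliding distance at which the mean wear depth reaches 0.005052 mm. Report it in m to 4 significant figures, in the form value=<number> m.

value=719.4 m

The computation maintains full float precision; printed values are rounded — a lone final rounding to four significant digits.
Hardness H = 364.5 HV × 9.807 MPa/HV = 3575 MPa = 3.575e+09 Pa.
Contact area A = 55.83 mm² = 5.583e-05 m².
Depth limit h_lim = 0.005052 mm = 5.052e-06 m.
Expressed in SI base units: W = 2.742 N, H = 3.575e+09 Pa, K = 5.111e-04.
Limit volume V_lim = h_lim·A = 5.052e-06 · 5.583e-05 = 2.821e-10 m³.
Life L = V_lim·H/(K·W) = 2.821e-10 · 3.575e+09 / (5.111e-04 · 2.742) = 719.4 m.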